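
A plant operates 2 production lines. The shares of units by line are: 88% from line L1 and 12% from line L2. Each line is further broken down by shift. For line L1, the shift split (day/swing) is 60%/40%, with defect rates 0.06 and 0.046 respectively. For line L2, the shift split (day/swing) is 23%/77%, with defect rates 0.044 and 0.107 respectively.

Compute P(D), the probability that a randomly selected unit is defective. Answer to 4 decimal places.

P(D|L1) = 0.6·0.06 + 0.4·0.046 = 0.036 + 0.0184 = 0.0544
P(D|L2) = 0.23·0.044 + 0.77·0.107 = 0.01012 + 0.08239 = 0.09251
Then overall,
P(D) = 0.88·0.0544 + 0.12·0.09251
      = 0.047872 + 0.0111012 = 0.0589732

P(D) ≈ 0.0590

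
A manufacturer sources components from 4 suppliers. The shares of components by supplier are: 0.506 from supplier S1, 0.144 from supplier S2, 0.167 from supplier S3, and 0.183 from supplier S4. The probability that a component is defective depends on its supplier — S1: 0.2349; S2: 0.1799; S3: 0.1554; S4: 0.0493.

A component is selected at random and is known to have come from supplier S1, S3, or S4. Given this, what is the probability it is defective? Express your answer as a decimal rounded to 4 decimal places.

P(D|S) ≈ 0.1797

Let S = {S1, S3, S4}.
P(S) = 0.506 + 0.167 + 0.183 = 0.856.
P(D ∩ S) = 0.2349·0.506 + 0.1554·0.167 + 0.0493·0.183 = 0.1188594 + 0.0259518 + 0.0090219 = 0.1538331.
P(D | S) = 0.1538331 / 0.856 = 0.179712…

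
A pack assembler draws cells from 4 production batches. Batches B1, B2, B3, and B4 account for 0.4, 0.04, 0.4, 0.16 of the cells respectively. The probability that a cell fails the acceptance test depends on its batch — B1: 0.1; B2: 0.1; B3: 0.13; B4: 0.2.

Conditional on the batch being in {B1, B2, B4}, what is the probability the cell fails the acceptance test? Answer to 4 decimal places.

Let S = {B1, B2, B4}.
P(S) = 0.4 + 0.04 + 0.16 = 0.6.
P(F ∩ S) = 0.1·0.4 + 0.1·0.04 + 0.2·0.16 = 0.04 + 0.004 + 0.032 = 0.076.
P(F | S) = 0.076 / 0.6 = 0.126667…

P(F|S) ≈ 0.1267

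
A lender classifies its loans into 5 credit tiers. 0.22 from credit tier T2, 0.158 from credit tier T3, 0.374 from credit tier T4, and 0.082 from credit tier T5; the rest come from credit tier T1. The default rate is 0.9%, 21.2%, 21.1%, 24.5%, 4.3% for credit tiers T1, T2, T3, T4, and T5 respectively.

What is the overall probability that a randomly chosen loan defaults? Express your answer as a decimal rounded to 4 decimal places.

P(T1) = 1 − (0.22 + 0.158 + 0.374 + 0.082) = 0.166.
Summing over the partition,
P(D) = P(D|T1)·P(T1) + P(D|T2)·P(T2) + P(D|T3)·P(T3) + P(D|T4)·P(T4) + P(D|T5)·P(T5)
      = 0.009·0.166 + 0.212·0.22 + 0.211·0.158 + 0.245·0.374 + 0.043·0.082
      = 0.001494 + 0.04664 + 0.033338 + 0.09163 + 0.003526 = 0.176628

P(D) ≈ 0.1766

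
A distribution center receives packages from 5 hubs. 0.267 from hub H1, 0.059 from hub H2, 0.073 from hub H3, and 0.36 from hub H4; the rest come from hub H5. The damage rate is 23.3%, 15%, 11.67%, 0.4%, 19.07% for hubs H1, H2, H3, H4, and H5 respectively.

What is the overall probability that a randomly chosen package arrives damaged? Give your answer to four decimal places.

P(D) ≈ 0.1270

P(H5) = 1 − (0.267 + 0.059 + 0.073 + 0.36) = 0.241.
By the law of total probability,
P(D) = P(D|H1)·P(H1) + P(D|H2)·P(H2) + P(D|H3)·P(H3) + P(D|H4)·P(H4) + P(D|H5)·P(H5)
      = 0.233·0.267 + 0.15·0.059 + 0.1167·0.073 + 0.004·0.36 + 0.1907·0.241
      = 0.062211 + 0.00885 + 0.0085191 + 0.00144 + 0.0459587 = 0.1269788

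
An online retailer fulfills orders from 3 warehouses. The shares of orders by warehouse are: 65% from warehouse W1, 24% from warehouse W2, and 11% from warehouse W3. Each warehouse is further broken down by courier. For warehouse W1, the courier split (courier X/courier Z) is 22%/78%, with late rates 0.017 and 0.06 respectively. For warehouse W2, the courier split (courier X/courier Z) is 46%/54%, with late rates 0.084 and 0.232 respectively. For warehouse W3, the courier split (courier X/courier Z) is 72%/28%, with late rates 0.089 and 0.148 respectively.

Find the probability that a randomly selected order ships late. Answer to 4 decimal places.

0.0838

P(L|W1) = 0.22·0.017 + 0.78·0.06 = 0.00374 + 0.0468 = 0.05054
P(L|W2) = 0.46·0.084 + 0.54·0.232 = 0.03864 + 0.12528 = 0.16392
P(L|W3) = 0.72·0.089 + 0.28·0.148 = 0.06408 + 0.04144 = 0.10552
Then overall,
P(L) = 0.65·0.05054 + 0.24·0.16392 + 0.11·0.10552
      = 0.032851 + 0.0393408 + 0.0116072 = 0.083799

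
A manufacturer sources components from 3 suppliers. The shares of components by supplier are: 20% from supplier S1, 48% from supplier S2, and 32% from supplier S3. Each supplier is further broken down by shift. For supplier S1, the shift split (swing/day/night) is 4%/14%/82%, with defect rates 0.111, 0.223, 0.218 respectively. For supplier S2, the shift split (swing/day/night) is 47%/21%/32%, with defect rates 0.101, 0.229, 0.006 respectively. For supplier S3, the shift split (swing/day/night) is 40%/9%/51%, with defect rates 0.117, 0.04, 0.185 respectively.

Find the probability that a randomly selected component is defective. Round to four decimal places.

0.1360

P(D|S1) = 0.04·0.111 + 0.14·0.223 + 0.82·0.218 = 0.00444 + 0.03122 + 0.17876 = 0.21442
P(D|S2) = 0.47·0.101 + 0.21·0.229 + 0.32·0.006 = 0.04747 + 0.04809 + 0.00192 = 0.09748
P(D|S3) = 0.4·0.117 + 0.09·0.04 + 0.51·0.185 = 0.0468 + 0.0036 + 0.09435 = 0.14475
Then overall,
P(D) = 0.2·0.21442 + 0.48·0.09748 + 0.32·0.14475
      = 0.042884 + 0.0467904 + 0.04632 = 0.1359944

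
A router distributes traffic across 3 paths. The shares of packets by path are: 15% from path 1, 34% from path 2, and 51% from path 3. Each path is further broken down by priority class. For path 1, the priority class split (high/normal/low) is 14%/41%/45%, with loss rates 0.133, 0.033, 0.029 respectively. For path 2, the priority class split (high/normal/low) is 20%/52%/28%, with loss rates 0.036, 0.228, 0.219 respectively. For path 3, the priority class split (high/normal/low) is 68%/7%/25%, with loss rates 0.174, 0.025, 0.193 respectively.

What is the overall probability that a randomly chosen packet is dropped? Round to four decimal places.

P(L|1) = 0.14·0.133 + 0.41·0.033 + 0.45·0.029 = 0.01862 + 0.01353 + 0.01305 = 0.0452
P(L|2) = 0.2·0.036 + 0.52·0.228 + 0.28·0.219 = 0.0072 + 0.11856 + 0.06132 = 0.18708
P(L|3) = 0.68·0.174 + 0.07·0.025 + 0.25·0.193 = 0.11832 + 0.00175 + 0.04825 = 0.16832
By total probability over the outer partition,
P(L) = 0.15·0.0452 + 0.34·0.18708 + 0.51·0.16832
      = 0.00678 + 0.0636072 + 0.0858432 = 0.1562304

P(L) ≈ 0.1562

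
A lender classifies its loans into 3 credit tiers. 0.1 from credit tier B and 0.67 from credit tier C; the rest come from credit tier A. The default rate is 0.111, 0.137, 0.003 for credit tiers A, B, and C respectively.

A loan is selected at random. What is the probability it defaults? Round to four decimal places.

P(A) = 1 − (0.1 + 0.67) = 0.23.
P(D) = P(D|A)·P(A) + P(D|B)·P(B) + P(D|C)·P(C)
      = 0.111·0.23 + 0.137·0.1 + 0.003·0.67
      = 0.02553 + 0.0137 + 0.00201 = 0.04124

P(D) ≈ 0.0412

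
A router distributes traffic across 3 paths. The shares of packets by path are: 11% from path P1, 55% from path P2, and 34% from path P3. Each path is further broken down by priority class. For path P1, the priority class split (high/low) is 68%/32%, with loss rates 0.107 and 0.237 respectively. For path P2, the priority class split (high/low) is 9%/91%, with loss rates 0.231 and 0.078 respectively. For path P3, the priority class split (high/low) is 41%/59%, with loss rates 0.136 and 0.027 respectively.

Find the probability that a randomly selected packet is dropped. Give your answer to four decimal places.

P(L|P1) = 0.68·0.107 + 0.32·0.237 = 0.07276 + 0.07584 = 0.1486
P(L|P2) = 0.09·0.231 + 0.91·0.078 = 0.02079 + 0.07098 = 0.09177
P(L|P3) = 0.41·0.136 + 0.59·0.027 = 0.05576 + 0.01593 = 0.07169
Then overall,
P(L) = 0.11·0.1486 + 0.55·0.09177 + 0.34·0.07169
      = 0.016346 + 0.0504735 + 0.0243746 = 0.0911941

P(L) ≈ 0.0912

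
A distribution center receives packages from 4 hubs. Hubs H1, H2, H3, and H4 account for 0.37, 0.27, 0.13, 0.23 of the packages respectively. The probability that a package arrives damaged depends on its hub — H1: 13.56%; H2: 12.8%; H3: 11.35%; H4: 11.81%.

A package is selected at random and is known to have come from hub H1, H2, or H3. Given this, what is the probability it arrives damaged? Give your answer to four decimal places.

P(D|S) ≈ 0.1292

Let S = {H1, H2, H3}.
P(S) = 0.37 + 0.27 + 0.13 = 0.77.
P(D ∩ S) = 0.1356·0.37 + 0.128·0.27 + 0.1135·0.13 = 0.050172 + 0.03456 + 0.014755 = 0.099487.
P(D | S) = 0.099487 / 0.77 = 0.129204…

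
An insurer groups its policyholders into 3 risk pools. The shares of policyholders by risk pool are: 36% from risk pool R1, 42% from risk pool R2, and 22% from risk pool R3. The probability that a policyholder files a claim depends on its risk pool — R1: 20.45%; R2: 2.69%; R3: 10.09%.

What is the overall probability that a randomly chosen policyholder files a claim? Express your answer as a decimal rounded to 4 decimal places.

By the law of total probability,
P(C) = P(C|R1)·P(R1) + P(C|R2)·P(R2) + P(C|R3)·P(R3)
      = 0.2045·0.36 + 0.0269·0.42 + 0.1009·0.22
      = 0.07362 + 0.011298 + 0.022198 = 0.107116

P(C) ≈ 0.1071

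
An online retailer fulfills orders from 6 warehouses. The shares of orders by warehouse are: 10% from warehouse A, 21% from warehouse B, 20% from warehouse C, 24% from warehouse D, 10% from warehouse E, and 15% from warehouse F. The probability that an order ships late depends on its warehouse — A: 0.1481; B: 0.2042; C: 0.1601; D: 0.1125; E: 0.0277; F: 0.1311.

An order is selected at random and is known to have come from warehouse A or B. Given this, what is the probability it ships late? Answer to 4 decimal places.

P(L|S) ≈ 0.1861

Let S = {A, B}.
P(S) = 0.1 + 0.21 = 0.31.
P(L ∩ S) = 0.1481·0.1 + 0.2042·0.21 = 0.01481 + 0.042882 = 0.057692.
P(L | S) = 0.057692 / 0.31 = 0.186103…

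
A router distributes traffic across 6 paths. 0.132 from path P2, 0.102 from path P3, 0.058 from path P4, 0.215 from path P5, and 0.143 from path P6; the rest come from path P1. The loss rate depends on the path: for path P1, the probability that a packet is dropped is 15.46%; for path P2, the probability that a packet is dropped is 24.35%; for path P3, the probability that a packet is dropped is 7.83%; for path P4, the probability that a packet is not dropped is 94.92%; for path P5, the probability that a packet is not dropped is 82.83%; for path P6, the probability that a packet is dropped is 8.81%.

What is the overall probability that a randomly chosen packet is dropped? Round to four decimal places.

P(P1) = 1 − (0.132 + 0.102 + 0.058 + 0.215 + 0.143) = 0.35.
P(L|P4) = 1 − 0.9492 = 0.0508.
P(L|P5) = 1 − 0.8283 = 0.1717.
P(L) = P(L|P1)·P(P1) + P(L|P2)·P(P2) + P(L|P3)·P(P3) + P(L|P4)·P(P4) + P(L|P5)·P(P5) + P(L|P6)·P(P6)
      = 0.1546·0.35 + 0.2435·0.132 + 0.0783·0.102 + 0.0508·0.058 + 0.1717·0.215 + 0.0881·0.143
      = 0.05411 + 0.032142 + 0.0079866 + 0.0029464 + 0.0369155 + 0.0125983 = 0.1466988

P(L) ≈ 0.1467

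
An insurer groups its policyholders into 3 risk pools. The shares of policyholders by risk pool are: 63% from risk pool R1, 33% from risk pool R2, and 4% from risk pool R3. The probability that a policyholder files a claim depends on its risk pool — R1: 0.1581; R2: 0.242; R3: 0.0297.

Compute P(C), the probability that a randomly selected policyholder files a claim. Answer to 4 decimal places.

By the law of total probability,
P(C) = P(C|R1)·P(R1) + P(C|R2)·P(R2) + P(C|R3)·P(R3)
      = 0.1581·0.63 + 0.242·0.33 + 0.0297·0.04
      = 0.099603 + 0.07986 + 0.001188 = 0.180651

0.1807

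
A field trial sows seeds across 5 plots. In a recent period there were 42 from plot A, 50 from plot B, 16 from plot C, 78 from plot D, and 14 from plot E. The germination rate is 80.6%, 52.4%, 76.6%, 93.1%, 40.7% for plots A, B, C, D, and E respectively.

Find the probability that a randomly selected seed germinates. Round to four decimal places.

0.7531

Total: 42 + 50 + 16 + 78 + 14 = 200.
P(A) = 42/200 = 0.21. P(B) = 50/200 = 0.25. P(C) = 16/200 = 0.08. P(D) = 78/200 = 0.39. P(E) = 14/200 = 0.07.
P(G) = P(G|A)·P(A) + P(G|B)·P(B) + P(G|C)·P(C) + P(G|D)·P(D) + P(G|E)·P(E)
      = 0.806·0.21 + 0.524·0.25 + 0.766·0.08 + 0.931·0.39 + 0.407·0.07
      = 0.16926 + 0.131 + 0.06128 + 0.36309 + 0.02849 = 0.75312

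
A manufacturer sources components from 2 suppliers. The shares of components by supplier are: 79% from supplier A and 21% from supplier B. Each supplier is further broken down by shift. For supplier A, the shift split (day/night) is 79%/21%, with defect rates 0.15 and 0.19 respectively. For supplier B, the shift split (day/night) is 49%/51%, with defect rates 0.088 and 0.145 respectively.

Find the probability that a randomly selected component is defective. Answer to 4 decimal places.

P(D) ≈ 0.1497

P(D|A) = 0.79·0.15 + 0.21·0.19 = 0.1185 + 0.0399 = 0.1584
P(D|B) = 0.49·0.088 + 0.51·0.145 = 0.04312 + 0.07395 = 0.11707
Then overall,
P(D) = 0.79·0.1584 + 0.21·0.11707
      = 0.125136 + 0.0245847 = 0.1497207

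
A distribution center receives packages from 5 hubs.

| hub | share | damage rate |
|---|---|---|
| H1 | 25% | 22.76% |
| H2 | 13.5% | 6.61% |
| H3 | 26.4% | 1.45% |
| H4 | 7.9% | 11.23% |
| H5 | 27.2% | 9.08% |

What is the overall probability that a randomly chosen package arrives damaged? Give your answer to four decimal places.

By the law of total probability,
P(D) = P(D|H1)·P(H1) + P(D|H2)·P(H2) + P(D|H3)·P(H3) + P(D|H4)·P(H4) + P(D|H5)·P(H5)
      = 0.2276·0.25 + 0.0661·0.135 + 0.0145·0.264 + 0.1123·0.079 + 0.0908·0.272
      = 0.0569 + 0.0089235 + 0.003828 + 0.0088717 + 0.0246976 = 0.1032208

0.1032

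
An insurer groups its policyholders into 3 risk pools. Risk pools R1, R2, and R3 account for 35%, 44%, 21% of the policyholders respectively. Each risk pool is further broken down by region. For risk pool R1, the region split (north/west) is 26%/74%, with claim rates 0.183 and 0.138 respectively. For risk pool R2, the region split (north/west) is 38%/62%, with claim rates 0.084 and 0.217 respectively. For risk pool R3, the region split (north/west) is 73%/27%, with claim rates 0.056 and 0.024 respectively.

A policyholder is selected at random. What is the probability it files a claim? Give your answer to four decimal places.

P(C|R1) = 0.26·0.183 + 0.74·0.138 = 0.04758 + 0.10212 = 0.1497
P(C|R2) = 0.38·0.084 + 0.62·0.217 = 0.03192 + 0.13454 = 0.16646
P(C|R3) = 0.73·0.056 + 0.27·0.024 = 0.04088 + 0.00648 = 0.04736
By total probability over the outer partition,
P(C) = 0.35·0.1497 + 0.44·0.16646 + 0.21·0.04736
      = 0.052395 + 0.0732424 + 0.0099456 = 0.135583

0.1356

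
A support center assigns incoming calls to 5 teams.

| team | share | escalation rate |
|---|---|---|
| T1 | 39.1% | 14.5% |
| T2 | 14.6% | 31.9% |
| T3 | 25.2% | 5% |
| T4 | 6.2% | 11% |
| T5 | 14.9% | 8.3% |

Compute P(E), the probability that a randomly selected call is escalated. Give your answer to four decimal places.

0.1351

P(E) = P(E|T1)·P(T1) + P(E|T2)·P(T2) + P(E|T3)·P(T3) + P(E|T4)·P(T4) + P(E|T5)·P(T5)
      = 0.145·0.391 + 0.319·0.146 + 0.05·0.252 + 0.11·0.062 + 0.083·0.149
      = 0.056695 + 0.046574 + 0.0126 + 0.00682 + 0.012367 = 0.135056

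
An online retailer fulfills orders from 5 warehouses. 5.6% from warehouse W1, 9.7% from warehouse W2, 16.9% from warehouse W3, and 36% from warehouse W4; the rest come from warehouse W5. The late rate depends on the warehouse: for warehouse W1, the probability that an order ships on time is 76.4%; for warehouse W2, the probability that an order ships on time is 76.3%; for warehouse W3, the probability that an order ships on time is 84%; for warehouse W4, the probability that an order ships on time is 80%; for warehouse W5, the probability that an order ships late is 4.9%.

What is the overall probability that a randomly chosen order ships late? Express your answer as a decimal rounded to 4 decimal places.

0.1508

P(W5) = 1 − (0.056 + 0.097 + 0.169 + 0.36) = 0.318.
P(L|W1) = 1 − 0.764 = 0.236.
P(L|W2) = 1 − 0.763 = 0.237.
P(L|W3) = 1 − 0.84 = 0.16.
P(L|W4) = 1 − 0.8 = 0.2.
By the law of total probability,
P(L) = P(L|W1)·P(W1) + P(L|W2)·P(W2) + P(L|W3)·P(W3) + P(L|W4)·P(W4) + P(L|W5)·P(W5)
      = 0.236·0.056 + 0.237·0.097 + 0.16·0.169 + 0.2·0.36 + 0.049·0.318
      = 0.013216 + 0.022989 + 0.02704 + 0.072 + 0.015582 = 0.150827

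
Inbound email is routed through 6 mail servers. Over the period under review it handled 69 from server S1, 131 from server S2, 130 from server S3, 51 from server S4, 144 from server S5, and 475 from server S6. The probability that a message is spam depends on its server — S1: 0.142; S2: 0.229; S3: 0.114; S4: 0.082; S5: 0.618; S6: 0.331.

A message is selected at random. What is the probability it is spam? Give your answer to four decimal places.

0.3050

Total: 69 + 131 + 130 + 51 + 144 + 475 = 1000.
P(S1) = 69/1000 = 0.069. P(S2) = 131/1000 = 0.131. P(S3) = 130/1000 = 0.13. P(S4) = 51/1000 = 0.051. P(S5) = 144/1000 = 0.144. P(S6) = 475/1000 = 0.475.
P(S) = P(S|S1)·P(S1) + P(S|S2)·P(S2) + P(S|S3)·P(S3) + P(S|S4)·P(S4) + P(S|S5)·P(S5) + P(S|S6)·P(S6)
      = 0.142·0.069 + 0.229·0.131 + 0.114·0.13 + 0.082·0.051 + 0.618·0.144 + 0.331·0.475
      = 0.009798 + 0.029999 + 0.01482 + 0.004182 + 0.088992 + 0.157225 = 0.305016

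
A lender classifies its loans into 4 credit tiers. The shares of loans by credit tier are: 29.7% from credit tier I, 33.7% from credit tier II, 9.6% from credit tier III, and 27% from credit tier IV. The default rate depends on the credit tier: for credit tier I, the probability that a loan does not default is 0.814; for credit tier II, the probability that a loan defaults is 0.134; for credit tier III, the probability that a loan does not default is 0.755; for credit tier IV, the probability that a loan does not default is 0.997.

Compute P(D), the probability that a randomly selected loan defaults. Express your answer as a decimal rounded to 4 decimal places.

P(D|I) = 1 − 0.814 = 0.186.
P(D|III) = 1 − 0.755 = 0.245.
P(D|IV) = 1 − 0.997 = 0.003.
Summing over the partition,
P(D) = P(D|I)·P(I) + P(D|II)·P(II) + P(D|III)·P(III) + P(D|IV)·P(IV)
      = 0.186·0.297 + 0.134·0.337 + 0.245·0.096 + 0.003·0.27
      = 0.055242 + 0.045158 + 0.02352 + 0.00081 = 0.12473

P(D) ≈ 0.1247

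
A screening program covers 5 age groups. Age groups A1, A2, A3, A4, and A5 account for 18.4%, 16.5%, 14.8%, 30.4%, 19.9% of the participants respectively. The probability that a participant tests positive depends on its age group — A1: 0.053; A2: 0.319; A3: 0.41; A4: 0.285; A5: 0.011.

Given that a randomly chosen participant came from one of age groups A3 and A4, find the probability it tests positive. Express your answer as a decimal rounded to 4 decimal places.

P(T|S) ≈ 0.3259

Let S = {A3, A4}.
P(S) = 0.148 + 0.304 = 0.452.
P(T ∩ S) = 0.41·0.148 + 0.285·0.304 = 0.06068 + 0.08664 = 0.14732.
P(T | S) = 0.14732 / 0.452 = 0.325929…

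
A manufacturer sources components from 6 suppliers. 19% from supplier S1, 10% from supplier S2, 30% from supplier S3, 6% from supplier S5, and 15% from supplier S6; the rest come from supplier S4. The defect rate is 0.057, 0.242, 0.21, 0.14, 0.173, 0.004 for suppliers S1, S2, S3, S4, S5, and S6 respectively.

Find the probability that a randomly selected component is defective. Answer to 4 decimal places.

P(S4) = 1 − (0.19 + 0.1 + 0.3 + 0.06 + 0.15) = 0.2.
P(D) = P(D|S1)·P(S1) + P(D|S2)·P(S2) + P(D|S3)·P(S3) + P(D|S4)·P(S4) + P(D|S5)·P(S5) + P(D|S6)·P(S6)
      = 0.057·0.19 + 0.242·0.1 + 0.21·0.3 + 0.14·0.2 + 0.173·0.06 + 0.004·0.15
      = 0.01083 + 0.0242 + 0.063 + 0.028 + 0.01038 + 0.0006 = 0.13701

P(D) ≈ 0.1370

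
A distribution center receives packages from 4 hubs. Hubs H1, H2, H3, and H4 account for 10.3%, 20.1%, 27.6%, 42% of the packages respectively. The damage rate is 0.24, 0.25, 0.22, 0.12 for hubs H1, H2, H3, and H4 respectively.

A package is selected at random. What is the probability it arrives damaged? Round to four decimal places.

P(D) ≈ 0.1861

P(D) = P(D|H1)·P(H1) + P(D|H2)·P(H2) + P(D|H3)·P(H3) + P(D|H4)·P(H4)
      = 0.24·0.103 + 0.25·0.201 + 0.22·0.276 + 0.12·0.42
      = 0.02472 + 0.05025 + 0.06072 + 0.0504 = 0.18609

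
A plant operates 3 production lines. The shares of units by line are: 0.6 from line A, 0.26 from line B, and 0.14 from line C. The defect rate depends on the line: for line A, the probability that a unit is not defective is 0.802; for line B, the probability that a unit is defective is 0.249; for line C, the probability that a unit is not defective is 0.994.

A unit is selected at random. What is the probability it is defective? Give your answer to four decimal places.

P(D|A) = 1 − 0.802 = 0.198.
P(D|C) = 1 − 0.994 = 0.006.
P(D) = P(D|A)·P(A) + P(D|B)·P(B) + P(D|C)·P(C)
      = 0.198·0.6 + 0.249·0.26 + 0.006·0.14
      = 0.1188 + 0.06474 + 0.00084 = 0.18438

P(D) ≈ 0.1844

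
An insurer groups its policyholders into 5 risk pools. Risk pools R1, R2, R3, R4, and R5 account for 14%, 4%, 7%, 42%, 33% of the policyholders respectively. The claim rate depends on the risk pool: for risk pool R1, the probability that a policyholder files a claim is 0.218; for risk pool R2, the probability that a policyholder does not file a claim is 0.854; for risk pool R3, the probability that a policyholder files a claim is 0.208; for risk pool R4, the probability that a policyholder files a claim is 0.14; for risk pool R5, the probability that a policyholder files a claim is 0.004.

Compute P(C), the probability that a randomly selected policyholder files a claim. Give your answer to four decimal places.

P(C) ≈ 0.1110

P(C|R2) = 1 − 0.854 = 0.146.
P(C) = P(C|R1)·P(R1) + P(C|R2)·P(R2) + P(C|R3)·P(R3) + P(C|R4)·P(R4) + P(C|R5)·P(R5)
      = 0.218·0.14 + 0.146·0.04 + 0.208·0.07 + 0.14·0.42 + 0.004·0.33
      = 0.03052 + 0.00584 + 0.01456 + 0.0588 + 0.00132 = 0.11104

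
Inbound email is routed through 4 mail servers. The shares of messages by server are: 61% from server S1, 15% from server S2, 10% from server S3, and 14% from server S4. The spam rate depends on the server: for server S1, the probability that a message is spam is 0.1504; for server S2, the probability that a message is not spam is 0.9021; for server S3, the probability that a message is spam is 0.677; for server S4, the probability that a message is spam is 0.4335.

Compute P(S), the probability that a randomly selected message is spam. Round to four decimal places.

0.2348

P(S|S2) = 1 − 0.9021 = 0.0979.
Using total probability over the partition,
P(S) = P(S|S1)·P(S1) + P(S|S2)·P(S2) + P(S|S3)·P(S3) + P(S|S4)·P(S4)
      = 0.1504·0.61 + 0.0979·0.15 + 0.677·0.1 + 0.4335·0.14
      = 0.091744 + 0.014685 + 0.0677 + 0.06069 = 0.234819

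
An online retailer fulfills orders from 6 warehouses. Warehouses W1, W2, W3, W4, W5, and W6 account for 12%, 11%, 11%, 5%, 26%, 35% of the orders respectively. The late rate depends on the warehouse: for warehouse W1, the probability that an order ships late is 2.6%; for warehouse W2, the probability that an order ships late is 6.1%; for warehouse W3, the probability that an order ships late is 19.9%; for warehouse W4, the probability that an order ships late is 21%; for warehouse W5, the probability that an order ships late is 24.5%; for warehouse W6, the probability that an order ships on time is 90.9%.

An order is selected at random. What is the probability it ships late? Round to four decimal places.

P(L|W6) = 1 − 0.909 = 0.091.
Summing over the partition,
P(L) = P(L|W1)·P(W1) + P(L|W2)·P(W2) + P(L|W3)·P(W3) + P(L|W4)·P(W4) + P(L|W5)·P(W5) + P(L|W6)·P(W6)
      = 0.026·0.12 + 0.061·0.11 + 0.199·0.11 + 0.21·0.05 + 0.245·0.26 + 0.091·0.35
      = 0.00312 + 0.00671 + 0.02189 + 0.0105 + 0.0637 + 0.03185 = 0.13777

P(L) ≈ 0.1378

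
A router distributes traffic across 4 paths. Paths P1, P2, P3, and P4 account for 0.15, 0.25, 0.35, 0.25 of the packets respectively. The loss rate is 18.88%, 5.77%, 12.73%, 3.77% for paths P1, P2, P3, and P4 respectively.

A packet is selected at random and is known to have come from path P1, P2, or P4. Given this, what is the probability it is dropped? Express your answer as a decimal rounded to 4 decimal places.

0.0803

Let S = {P1, P2, P4}.
P(S) = 0.15 + 0.25 + 0.25 = 0.65.
P(L ∩ S) = 0.1888·0.15 + 0.0577·0.25 + 0.0377·0.25 = 0.02832 + 0.014425 + 0.009425 = 0.05217.
P(L | S) = 0.05217 / 0.65 = 0.080262…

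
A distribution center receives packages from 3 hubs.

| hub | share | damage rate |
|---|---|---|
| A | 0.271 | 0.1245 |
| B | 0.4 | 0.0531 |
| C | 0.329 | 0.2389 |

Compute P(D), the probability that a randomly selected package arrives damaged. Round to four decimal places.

P(D) ≈ 0.1336

By the law of total probability,
P(D) = P(D|A)·P(A) + P(D|B)·P(B) + P(D|C)·P(C)
      = 0.1245·0.271 + 0.0531·0.4 + 0.2389·0.329
      = 0.0337395 + 0.02124 + 0.0785981 = 0.1335776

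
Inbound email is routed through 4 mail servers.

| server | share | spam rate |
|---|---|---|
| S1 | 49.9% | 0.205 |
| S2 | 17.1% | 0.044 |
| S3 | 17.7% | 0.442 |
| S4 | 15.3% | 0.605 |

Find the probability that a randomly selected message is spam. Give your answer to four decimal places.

P(S) = P(S|S1)·P(S1) + P(S|S2)·P(S2) + P(S|S3)·P(S3) + P(S|S4)·P(S4)
      = 0.205·0.499 + 0.044·0.171 + 0.442·0.177 + 0.605·0.153
      = 0.102295 + 0.007524 + 0.078234 + 0.092565 = 0.280618

P(S) ≈ 0.2806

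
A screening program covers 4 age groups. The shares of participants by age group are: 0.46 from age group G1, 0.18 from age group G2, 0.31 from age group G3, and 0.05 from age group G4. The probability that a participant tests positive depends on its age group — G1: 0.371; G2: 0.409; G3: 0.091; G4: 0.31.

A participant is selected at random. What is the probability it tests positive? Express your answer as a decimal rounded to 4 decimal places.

P(T) ≈ 0.2880

Using total probability over the partition,
P(T) = P(T|G1)·P(G1) + P(T|G2)·P(G2) + P(T|G3)·P(G3) + P(T|G4)·P(G4)
      = 0.371·0.46 + 0.409·0.18 + 0.091·0.31 + 0.31·0.05
      = 0.17066 + 0.07362 + 0.02821 + 0.0155 = 0.28799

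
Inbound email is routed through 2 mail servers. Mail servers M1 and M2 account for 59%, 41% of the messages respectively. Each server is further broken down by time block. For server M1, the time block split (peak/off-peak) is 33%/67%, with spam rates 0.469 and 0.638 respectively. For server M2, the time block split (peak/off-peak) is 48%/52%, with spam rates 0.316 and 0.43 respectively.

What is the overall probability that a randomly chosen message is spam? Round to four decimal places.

P(S|M1) = 0.33·0.469 + 0.67·0.638 = 0.15477 + 0.42746 = 0.58223
P(S|M2) = 0.48·0.316 + 0.52·0.43 = 0.15168 + 0.2236 = 0.37528
Then overall,
P(S) = 0.59·0.58223 + 0.41·0.37528
      = 0.3435157 + 0.1538648 = 0.4973805

P(S) ≈ 0.4974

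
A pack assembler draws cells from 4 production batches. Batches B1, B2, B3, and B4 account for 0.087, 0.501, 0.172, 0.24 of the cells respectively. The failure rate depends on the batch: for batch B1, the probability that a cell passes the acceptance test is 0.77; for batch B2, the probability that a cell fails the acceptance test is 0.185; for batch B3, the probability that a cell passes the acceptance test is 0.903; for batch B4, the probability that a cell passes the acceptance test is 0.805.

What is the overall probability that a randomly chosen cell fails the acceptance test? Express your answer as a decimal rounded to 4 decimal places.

P(F) ≈ 0.1762

P(F|B1) = 1 − 0.77 = 0.23.
P(F|B3) = 1 − 0.903 = 0.097.
P(F|B4) = 1 − 0.805 = 0.195.
P(F) = P(F|B1)·P(B1) + P(F|B2)·P(B2) + P(F|B3)·P(B3) + P(F|B4)·P(B4)
      = 0.23·0.087 + 0.185·0.501 + 0.097·0.172 + 0.195·0.24
      = 0.02001 + 0.092685 + 0.016684 + 0.0468 = 0.176179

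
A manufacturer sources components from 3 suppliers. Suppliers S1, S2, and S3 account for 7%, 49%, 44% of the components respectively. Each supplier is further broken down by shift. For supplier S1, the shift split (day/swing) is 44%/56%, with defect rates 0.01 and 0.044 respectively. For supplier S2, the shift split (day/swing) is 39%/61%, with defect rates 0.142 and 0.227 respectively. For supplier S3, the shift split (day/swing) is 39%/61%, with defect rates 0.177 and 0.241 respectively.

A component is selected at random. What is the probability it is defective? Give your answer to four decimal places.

P(D|S1) = 0.44·0.01 + 0.56·0.044 = 0.0044 + 0.02464 = 0.02904
P(D|S2) = 0.39·0.142 + 0.61·0.227 = 0.05538 + 0.13847 = 0.19385
P(D|S3) = 0.39·0.177 + 0.61·0.241 = 0.06903 + 0.14701 = 0.21604
By total probability over the outer partition,
P(D) = 0.07·0.02904 + 0.49·0.19385 + 0.44·0.21604
      = 0.0020328 + 0.0949865 + 0.0950576 = 0.1920769

P(D) ≈ 0.1921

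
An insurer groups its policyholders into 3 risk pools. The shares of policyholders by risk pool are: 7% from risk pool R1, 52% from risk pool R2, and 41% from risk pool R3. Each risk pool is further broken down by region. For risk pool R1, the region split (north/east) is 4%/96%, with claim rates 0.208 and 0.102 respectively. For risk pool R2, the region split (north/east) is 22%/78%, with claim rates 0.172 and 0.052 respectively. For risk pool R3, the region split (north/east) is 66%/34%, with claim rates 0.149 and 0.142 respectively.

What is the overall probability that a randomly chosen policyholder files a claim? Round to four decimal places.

0.1083

P(C|R1) = 0.04·0.208 + 0.96·0.102 = 0.00832 + 0.09792 = 0.10624
P(C|R2) = 0.22·0.172 + 0.78·0.052 = 0.03784 + 0.04056 = 0.0784
P(C|R3) = 0.66·0.149 + 0.34·0.142 = 0.09834 + 0.04828 = 0.14662
By total probability over the outer partition,
P(C) = 0.07·0.10624 + 0.52·0.0784 + 0.41·0.14662
      = 0.0074368 + 0.040768 + 0.0601142 = 0.108319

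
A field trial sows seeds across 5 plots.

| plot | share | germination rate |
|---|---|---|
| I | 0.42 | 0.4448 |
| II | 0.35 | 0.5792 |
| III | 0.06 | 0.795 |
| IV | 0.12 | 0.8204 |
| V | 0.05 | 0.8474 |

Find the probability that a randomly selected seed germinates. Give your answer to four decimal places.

P(G) = P(G|I)·P(I) + P(G|II)·P(II) + P(G|III)·P(III) + P(G|IV)·P(IV) + P(G|V)·P(V)
      = 0.4448·0.42 + 0.5792·0.35 + 0.795·0.06 + 0.8204·0.12 + 0.8474·0.05
      = 0.186816 + 0.20272 + 0.0477 + 0.098448 + 0.04237 = 0.578054

P(G) ≈ 0.5781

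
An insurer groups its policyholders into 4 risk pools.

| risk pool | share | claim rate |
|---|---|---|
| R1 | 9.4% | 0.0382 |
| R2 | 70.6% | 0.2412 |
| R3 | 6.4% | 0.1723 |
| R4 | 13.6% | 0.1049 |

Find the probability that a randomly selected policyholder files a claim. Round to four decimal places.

0.1992

P(C) = P(C|R1)·P(R1) + P(C|R2)·P(R2) + P(C|R3)·P(R3) + P(C|R4)·P(R4)
      = 0.0382·0.094 + 0.2412·0.706 + 0.1723·0.064 + 0.1049·0.136
      = 0.0035908 + 0.1702872 + 0.0110272 + 0.0142664 = 0.1991716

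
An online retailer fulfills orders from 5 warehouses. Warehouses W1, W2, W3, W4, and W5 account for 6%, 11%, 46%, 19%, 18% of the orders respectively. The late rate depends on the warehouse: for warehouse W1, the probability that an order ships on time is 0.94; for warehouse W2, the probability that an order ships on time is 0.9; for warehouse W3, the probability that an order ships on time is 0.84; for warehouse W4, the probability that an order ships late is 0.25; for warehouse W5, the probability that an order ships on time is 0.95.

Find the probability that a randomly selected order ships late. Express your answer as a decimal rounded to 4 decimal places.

0.1447

P(L|W1) = 1 − 0.94 = 0.06.
P(L|W2) = 1 − 0.9 = 0.1.
P(L|W3) = 1 − 0.84 = 0.16.
P(L|W5) = 1 − 0.95 = 0.05.
P(L) = P(L|W1)·P(W1) + P(L|W2)·P(W2) + P(L|W3)·P(W3) + P(L|W4)·P(W4) + P(L|W5)·P(W5)
      = 0.06·0.06 + 0.1·0.11 + 0.16·0.46 + 0.25·0.19 + 0.05·0.18
      = 0.0036 + 0.011 + 0.0736 + 0.0475 + 0.009 = 0.1447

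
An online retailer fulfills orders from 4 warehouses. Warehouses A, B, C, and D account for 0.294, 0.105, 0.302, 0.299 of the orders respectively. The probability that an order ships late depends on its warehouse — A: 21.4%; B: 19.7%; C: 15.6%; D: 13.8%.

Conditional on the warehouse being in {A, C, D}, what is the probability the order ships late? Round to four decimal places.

P(L|S) ≈ 0.1690

Let S = {A, C, D}.
P(S) = 0.294 + 0.302 + 0.299 = 0.895.
P(L ∩ S) = 0.214·0.294 + 0.156·0.302 + 0.138·0.299 = 0.062916 + 0.047112 + 0.041262 = 0.15129.
P(L | S) = 0.15129 / 0.895 = 0.169039…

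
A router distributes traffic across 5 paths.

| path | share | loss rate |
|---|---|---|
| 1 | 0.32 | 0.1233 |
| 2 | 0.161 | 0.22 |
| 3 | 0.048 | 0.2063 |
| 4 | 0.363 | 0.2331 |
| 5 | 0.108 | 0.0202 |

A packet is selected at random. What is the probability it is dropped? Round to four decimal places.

0.1716

Using total probability over the partition,
P(L) = P(L|1)·P(1) + P(L|2)·P(2) + P(L|3)·P(3) + P(L|4)·P(4) + P(L|5)·P(5)
      = 0.1233·0.32 + 0.22·0.161 + 0.2063·0.048 + 0.2331·0.363 + 0.0202·0.108
      = 0.039456 + 0.03542 + 0.0099024 + 0.0846153 + 0.0021816 = 0.1715753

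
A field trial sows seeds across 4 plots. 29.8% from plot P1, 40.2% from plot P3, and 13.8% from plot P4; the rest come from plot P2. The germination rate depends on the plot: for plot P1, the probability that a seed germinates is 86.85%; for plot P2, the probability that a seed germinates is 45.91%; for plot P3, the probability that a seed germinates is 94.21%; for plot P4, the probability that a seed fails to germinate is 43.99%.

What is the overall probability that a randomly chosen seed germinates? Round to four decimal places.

P(G) ≈ 0.7892

P(P2) = 1 − (0.298 + 0.402 + 0.138) = 0.162.
P(G|P4) = 1 − 0.4399 = 0.5601.
P(G) = P(G|P1)·P(P1) + P(G|P2)·P(P2) + P(G|P3)·P(P3) + P(G|P4)·P(P4)
      = 0.8685·0.298 + 0.4591·0.162 + 0.9421·0.402 + 0.5601·0.138
      = 0.258813 + 0.0743742 + 0.3787242 + 0.0772938 = 0.7892052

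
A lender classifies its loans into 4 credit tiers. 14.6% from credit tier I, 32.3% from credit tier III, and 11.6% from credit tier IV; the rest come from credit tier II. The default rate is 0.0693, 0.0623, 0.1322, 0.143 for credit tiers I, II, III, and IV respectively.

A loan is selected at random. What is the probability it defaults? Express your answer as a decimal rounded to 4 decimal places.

P(II) = 1 − (0.146 + 0.323 + 0.116) = 0.415.
P(D) = P(D|I)·P(I) + P(D|II)·P(II) + P(D|III)·P(III) + P(D|IV)·P(IV)
      = 0.0693·0.146 + 0.0623·0.415 + 0.1322·0.323 + 0.143·0.116
      = 0.0101178 + 0.0258545 + 0.0427006 + 0.016588 = 0.0952609

P(D) ≈ 0.0953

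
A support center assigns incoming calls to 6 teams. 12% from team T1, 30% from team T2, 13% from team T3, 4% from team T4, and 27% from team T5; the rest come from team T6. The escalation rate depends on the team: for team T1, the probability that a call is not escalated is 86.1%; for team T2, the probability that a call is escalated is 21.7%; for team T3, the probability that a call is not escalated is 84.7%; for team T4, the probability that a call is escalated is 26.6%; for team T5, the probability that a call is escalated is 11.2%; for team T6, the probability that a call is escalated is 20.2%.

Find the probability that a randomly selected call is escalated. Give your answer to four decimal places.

P(T6) = 1 − (0.12 + 0.3 + 0.13 + 0.04 + 0.27) = 0.14.
P(E|T1) = 1 − 0.861 = 0.139.
P(E|T3) = 1 − 0.847 = 0.153.
Using total probability over the partition,
P(E) = P(E|T1)·P(T1) + P(E|T2)·P(T2) + P(E|T3)·P(T3) + P(E|T4)·P(T4) + P(E|T5)·P(T5) + P(E|T6)·P(T6)
      = 0.139·0.12 + 0.217·0.3 + 0.153·0.13 + 0.266·0.04 + 0.112·0.27 + 0.202·0.14
      = 0.01668 + 0.0651 + 0.01989 + 0.01064 + 0.03024 + 0.02828 = 0.17083

P(E) ≈ 0.1708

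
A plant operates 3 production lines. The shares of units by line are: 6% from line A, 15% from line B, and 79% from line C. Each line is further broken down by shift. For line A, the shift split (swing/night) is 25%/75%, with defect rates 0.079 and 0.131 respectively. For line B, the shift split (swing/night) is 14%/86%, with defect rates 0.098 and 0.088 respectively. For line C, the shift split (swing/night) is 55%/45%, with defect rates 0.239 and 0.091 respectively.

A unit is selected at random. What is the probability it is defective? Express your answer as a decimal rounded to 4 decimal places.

P(D|A) = 0.25·0.079 + 0.75·0.131 = 0.01975 + 0.09825 = 0.118
P(D|B) = 0.14·0.098 + 0.86·0.088 = 0.01372 + 0.07568 = 0.0894
P(D|C) = 0.55·0.239 + 0.45·0.091 = 0.13145 + 0.04095 = 0.1724
By total probability over the outer partition,
P(D) = 0.06·0.118 + 0.15·0.0894 + 0.79·0.1724
      = 0.00708 + 0.01341 + 0.136196 = 0.156686

P(D) ≈ 0.1567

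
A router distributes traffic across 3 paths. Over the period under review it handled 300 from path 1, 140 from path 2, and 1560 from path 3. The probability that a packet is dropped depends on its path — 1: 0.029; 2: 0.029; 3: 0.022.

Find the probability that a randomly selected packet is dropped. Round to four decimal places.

0.0235

Total: 300 + 140 + 1560 = 2000.
P(1) = 300/2000 = 0.15. P(2) = 140/2000 = 0.07. P(3) = 1560/2000 = 0.78.
P(L) = P(L|1)·P(1) + P(L|2)·P(2) + P(L|3)·P(3)
      = 0.029·0.15 + 0.029·0.07 + 0.022·0.78
      = 0.00435 + 0.00203 + 0.01716 = 0.02354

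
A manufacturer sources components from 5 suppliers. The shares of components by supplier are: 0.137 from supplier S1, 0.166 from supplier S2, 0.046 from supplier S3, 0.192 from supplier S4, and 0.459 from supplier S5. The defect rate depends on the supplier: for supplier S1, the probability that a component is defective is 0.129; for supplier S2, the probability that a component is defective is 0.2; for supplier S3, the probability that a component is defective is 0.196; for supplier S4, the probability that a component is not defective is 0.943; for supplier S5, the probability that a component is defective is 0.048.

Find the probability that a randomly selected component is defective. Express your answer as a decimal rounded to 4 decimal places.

P(D|S4) = 1 − 0.943 = 0.057.
Using total probability over the partition,
P(D) = P(D|S1)·P(S1) + P(D|S2)·P(S2) + P(D|S3)·P(S3) + P(D|S4)·P(S4) + P(D|S5)·P(S5)
      = 0.129·0.137 + 0.2·0.166 + 0.196·0.046 + 0.057·0.192 + 0.048·0.459
      = 0.017673 + 0.0332 + 0.009016 + 0.010944 + 0.022032 = 0.092865

0.0929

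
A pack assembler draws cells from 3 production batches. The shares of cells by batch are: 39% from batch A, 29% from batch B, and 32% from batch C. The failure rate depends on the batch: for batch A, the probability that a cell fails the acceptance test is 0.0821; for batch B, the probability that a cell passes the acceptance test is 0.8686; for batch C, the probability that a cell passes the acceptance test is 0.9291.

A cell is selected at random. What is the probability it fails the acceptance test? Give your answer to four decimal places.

P(F|B) = 1 − 0.8686 = 0.1314.
P(F|C) = 1 − 0.9291 = 0.0709.
Summing over the partition,
P(F) = P(F|A)·P(A) + P(F|B)·P(B) + P(F|C)·P(C)
      = 0.0821·0.39 + 0.1314·0.29 + 0.0709·0.32
      = 0.032019 + 0.038106 + 0.022688 = 0.092813

P(F) ≈ 0.0928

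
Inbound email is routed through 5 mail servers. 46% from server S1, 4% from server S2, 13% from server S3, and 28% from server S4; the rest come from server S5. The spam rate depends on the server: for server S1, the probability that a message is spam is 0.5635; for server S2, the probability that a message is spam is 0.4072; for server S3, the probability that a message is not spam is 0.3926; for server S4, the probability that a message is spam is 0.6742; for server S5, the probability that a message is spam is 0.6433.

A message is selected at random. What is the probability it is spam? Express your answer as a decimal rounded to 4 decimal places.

P(S5) = 1 − (0.46 + 0.04 + 0.13 + 0.28) = 0.09.
P(S|S3) = 1 − 0.3926 = 0.6074.
By the law of total probability,
P(S) = P(S|S1)·P(S1) + P(S|S2)·P(S2) + P(S|S3)·P(S3) + P(S|S4)·P(S4) + P(S|S5)·P(S5)
      = 0.5635·0.46 + 0.4072·0.04 + 0.6074·0.13 + 0.6742·0.28 + 0.6433·0.09
      = 0.25921 + 0.016288 + 0.078962 + 0.188776 + 0.057897 = 0.601133

P(S) ≈ 0.6011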